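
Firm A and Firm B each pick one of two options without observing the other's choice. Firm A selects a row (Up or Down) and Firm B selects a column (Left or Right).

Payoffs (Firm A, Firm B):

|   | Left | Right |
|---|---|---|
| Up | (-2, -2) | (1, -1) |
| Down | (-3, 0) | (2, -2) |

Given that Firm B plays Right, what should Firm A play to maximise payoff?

Against Right, Firm A earns 1 from Up and 2 from Down.
So Down is the best response.

Down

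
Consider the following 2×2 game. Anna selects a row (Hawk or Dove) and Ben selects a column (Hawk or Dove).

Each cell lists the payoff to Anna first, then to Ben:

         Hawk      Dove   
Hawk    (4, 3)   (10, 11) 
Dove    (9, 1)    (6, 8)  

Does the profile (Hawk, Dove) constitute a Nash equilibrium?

Yes

At (Hawk, Dove), Anna earns 10; switching to Dove would give 6, so Anna has no profitable deviation.
Ben earns 11; switching to Hawk would give 3, so Ben has no profitable deviation.
Neither player can gain by a unilateral deviation, so this profile is a Nash equilibrium.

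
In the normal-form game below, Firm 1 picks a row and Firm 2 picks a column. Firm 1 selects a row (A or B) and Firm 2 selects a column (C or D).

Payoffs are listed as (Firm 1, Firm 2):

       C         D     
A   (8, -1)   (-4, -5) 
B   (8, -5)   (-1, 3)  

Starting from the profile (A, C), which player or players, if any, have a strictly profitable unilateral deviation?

Firm 1 at (A, C) earns 8; deviating to B yields 8 — not better.
Firm 2 earns -1; deviating to D yields -5 — not better.
Neither player can strictly improve; the profile is a Nash equilibrium.

Neither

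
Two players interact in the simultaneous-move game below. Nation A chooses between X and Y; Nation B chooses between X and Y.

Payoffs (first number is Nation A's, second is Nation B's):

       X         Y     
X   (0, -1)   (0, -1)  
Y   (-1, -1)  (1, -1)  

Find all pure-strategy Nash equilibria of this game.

(X, X) and (Y, Y)

(X, X): Nation A gets 0 ≥ -1 from Y, and Nation B gets -1 ≥ -1 from Y — Nash equilibrium.
(X, Y): Nation A prefers Y (1 > 0) — not an equilibrium.
(Y, X): Nation A prefers X (0 > -1) — not an equilibrium.
(Y, Y): Nation A gets 1 ≥ 0 from X, and Nation B gets -1 ≥ -1 from X — Nash equilibrium.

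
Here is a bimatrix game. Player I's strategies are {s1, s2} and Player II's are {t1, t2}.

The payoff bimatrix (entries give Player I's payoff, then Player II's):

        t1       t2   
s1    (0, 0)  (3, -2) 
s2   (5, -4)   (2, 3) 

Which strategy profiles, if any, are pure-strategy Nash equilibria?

(s1, t1): Player I prefers s2 (5 > 0) — not an equilibrium.
(s1, t2): Player II prefers t1 (0 > -2) — not an equilibrium.
(s2, t1): Player II prefers t2 (3 > -4) — not an equilibrium.
(s2, t2): Player I prefers s1 (3 > 2) — not an equilibrium.

none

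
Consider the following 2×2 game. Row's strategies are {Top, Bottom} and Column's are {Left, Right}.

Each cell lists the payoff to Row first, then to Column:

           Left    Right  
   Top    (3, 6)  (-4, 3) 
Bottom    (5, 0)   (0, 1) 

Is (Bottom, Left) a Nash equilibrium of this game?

No

At (Bottom, Left), Row earns 5; switching to Top would give 3, so Row has no profitable deviation.
Column earns 0; switching to Right would give 1, so Column would deviate.
Since at least one player can profitably deviate, this is not a Nash equilibrium.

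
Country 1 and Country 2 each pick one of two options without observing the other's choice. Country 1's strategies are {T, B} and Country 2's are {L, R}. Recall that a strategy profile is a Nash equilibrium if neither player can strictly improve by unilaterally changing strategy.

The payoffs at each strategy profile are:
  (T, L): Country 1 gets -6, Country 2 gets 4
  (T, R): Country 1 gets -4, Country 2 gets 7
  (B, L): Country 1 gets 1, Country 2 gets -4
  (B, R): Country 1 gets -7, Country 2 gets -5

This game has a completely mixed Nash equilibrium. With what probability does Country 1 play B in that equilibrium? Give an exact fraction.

Let r be the probability that Country 1 plays T. In a completely mixed equilibrium, Country 2 must be indifferent between L and R.
Country 2's expected payoff from L is 4r − 4(1−r); from R it is 7r − 5(1−r).
Setting these equal: 8r − 4 = 12r − 5, so r = 1/4.
Therefore Country 1 plays B with probability 1 − 1/4 = 3/4.

3/4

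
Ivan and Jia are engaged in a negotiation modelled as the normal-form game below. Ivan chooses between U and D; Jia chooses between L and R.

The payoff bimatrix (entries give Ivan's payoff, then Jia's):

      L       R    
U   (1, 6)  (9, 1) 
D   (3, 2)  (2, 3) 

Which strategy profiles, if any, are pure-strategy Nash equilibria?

none

(U, L): Ivan prefers D (3 > 1) — not an equilibrium.
(U, R): Jia prefers L (6 > 1) — not an equilibrium.
(D, L): Jia prefers R (3 > 2) — not an equilibrium.
(D, R): Ivan prefers U (9 > 2) — not an equilibrium.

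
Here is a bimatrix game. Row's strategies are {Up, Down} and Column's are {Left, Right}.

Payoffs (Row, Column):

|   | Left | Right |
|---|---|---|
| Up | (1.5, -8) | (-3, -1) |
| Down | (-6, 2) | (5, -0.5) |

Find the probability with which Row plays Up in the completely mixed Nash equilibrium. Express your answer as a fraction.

Let x be the probability that Row plays Up. In a completely mixed equilibrium, Column must be indifferent between Left and Right.
Column's expected payoff from Left is −8x + 2(1−x); from Right it is −x − 0.5(1−x).
Setting these equal: −10x + 2 = −0.5x − 0.5, so x = 5/19.

5/19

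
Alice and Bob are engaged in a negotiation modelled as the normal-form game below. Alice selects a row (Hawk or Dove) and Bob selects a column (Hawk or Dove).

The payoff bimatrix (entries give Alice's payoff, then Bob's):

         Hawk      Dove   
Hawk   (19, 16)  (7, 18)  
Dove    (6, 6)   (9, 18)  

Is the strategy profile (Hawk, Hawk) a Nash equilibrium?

At (Hawk, Hawk), Alice earns 19; switching to Dove would give 6, so Alice has no profitable deviation.
Bob earns 16; switching to Dove would give 18, so Bob would deviate.
Since at least one player can profitably deviate, this is not a Nash equilibrium.

No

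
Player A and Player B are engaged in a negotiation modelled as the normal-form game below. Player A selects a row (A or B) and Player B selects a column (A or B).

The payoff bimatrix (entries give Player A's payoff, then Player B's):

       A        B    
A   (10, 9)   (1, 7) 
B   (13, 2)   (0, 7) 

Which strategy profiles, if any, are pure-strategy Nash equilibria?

(A, A): Player A prefers B (13 > 10) — not an equilibrium.
(A, B): Player B prefers A (9 > 7) — not an equilibrium.
(B, A): Player B prefers B (7 > 2) — not an equilibrium.
(B, B): Player A prefers A (1 > 0) — not an equilibrium.

none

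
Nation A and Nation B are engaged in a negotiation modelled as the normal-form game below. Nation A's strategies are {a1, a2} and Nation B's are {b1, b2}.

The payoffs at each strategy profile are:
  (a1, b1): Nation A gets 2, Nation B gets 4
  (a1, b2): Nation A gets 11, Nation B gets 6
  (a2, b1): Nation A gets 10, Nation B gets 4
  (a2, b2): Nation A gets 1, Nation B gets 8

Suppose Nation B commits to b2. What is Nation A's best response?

a1

Against b2, Nation A earns 11 from a1 and 1 from a2.
So a1 is the best response.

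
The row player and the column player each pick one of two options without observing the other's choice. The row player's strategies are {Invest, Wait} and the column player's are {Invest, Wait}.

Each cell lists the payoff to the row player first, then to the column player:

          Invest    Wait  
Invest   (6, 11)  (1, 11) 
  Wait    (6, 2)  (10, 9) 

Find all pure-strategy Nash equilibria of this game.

(Invest, Invest): the row player gets 6 ≥ 6 from Wait, and the column player gets 11 ≥ 11 from Wait — Nash equilibrium.
(Invest, Wait): the row player prefers Wait (10 > 1) — not an equilibrium.
(Wait, Invest): the column player prefers Wait (9 > 2) — not an equilibrium.
(Wait, Wait): the row player gets 10 ≥ 1 from Invest, and the column player gets 9 ≥ 2 from Invest — Nash equilibrium.

(Invest, Invest) and (Wait, Wait)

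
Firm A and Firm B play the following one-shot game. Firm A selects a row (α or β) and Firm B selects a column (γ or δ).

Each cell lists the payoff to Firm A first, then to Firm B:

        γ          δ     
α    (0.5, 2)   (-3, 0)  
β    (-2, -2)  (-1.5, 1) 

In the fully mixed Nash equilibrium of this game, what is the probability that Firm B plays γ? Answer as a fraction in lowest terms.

Let q be the probability that Firm B plays γ. In a completely mixed equilibrium, Firm A must be indifferent between α and β.
Firm A's expected payoff from α is 0.5q − 3(1−q); from β it is −2q − 1.5(1−q).
Setting these equal: 3.5q − 3 = −0.5q − 1.5, so q = 3/8.

3/8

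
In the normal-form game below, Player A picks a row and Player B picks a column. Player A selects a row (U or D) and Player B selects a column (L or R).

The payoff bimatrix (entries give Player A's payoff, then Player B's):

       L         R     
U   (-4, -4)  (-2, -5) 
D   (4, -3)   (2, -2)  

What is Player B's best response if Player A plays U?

L

Against U, Player B earns -4 from L and -5 from R.
So L is the best response.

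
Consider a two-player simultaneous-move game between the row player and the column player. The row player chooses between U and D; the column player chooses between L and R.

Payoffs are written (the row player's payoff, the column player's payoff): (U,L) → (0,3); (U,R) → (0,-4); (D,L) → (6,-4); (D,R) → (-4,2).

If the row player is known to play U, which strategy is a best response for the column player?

L

Against U, the column player earns 3 from L and -4 from R.
So L is the best response.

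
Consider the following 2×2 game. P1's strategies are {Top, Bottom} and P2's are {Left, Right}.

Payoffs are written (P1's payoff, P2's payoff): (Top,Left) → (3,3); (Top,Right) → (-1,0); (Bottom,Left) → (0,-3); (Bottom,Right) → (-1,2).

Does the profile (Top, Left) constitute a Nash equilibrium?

At (Top, Left), P1 earns 3; switching to Bottom would give 0, so P1 has no profitable deviation.
P2 earns 3; switching to Right would give 0, so P2 has no profitable deviation.
Neither player can gain by a unilateral deviation, so this profile is a Nash equilibrium.

Yes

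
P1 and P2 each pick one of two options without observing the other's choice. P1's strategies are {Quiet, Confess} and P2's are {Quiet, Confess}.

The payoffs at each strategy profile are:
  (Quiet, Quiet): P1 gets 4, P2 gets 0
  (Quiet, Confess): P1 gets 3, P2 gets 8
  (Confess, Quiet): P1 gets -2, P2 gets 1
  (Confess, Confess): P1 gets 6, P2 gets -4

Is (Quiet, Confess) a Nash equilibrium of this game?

At (Quiet, Confess), P1 earns 3; switching to Confess would give 6, so P1 would deviate.
P2 earns 8; switching to Quiet would give 0, so P2 has no profitable deviation.
Since at least one player can profitably deviate, this is not a Nash equilibrium.

No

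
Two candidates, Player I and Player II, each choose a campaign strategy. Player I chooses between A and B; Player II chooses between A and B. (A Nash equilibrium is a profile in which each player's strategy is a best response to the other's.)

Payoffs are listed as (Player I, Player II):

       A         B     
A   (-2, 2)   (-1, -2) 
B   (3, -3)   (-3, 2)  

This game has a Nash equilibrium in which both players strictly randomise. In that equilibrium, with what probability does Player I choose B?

Let p be the probability that Player I plays A. In a completely mixed equilibrium, Player II must be indifferent between A and B.
Player II's expected payoff from A is 2p − 3(1−p); from B it is −2p + 2(1−p).
Setting these equal: 5p − 3 = −4p + 2, so p = 5/9.
Therefore Player I plays B with probability 1 − 5/9 = 4/9.

4/9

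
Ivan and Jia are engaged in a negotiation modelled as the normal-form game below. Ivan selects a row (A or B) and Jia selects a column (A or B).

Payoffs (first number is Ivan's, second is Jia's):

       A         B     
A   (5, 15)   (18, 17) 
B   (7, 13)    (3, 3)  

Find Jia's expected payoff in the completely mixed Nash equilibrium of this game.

First find p, the probability Ivan plays A, from Jia's indifference between A and B: 15p + 13(1−p) = 17p + 3(1−p), giving p = 5/6.
Since Jia is indifferent in equilibrium, Jia's expected payoff equals the payoff from either column against (5/6, 1/6). Using A: 15(5/6) + 13(1/6) = 44/3.

44/3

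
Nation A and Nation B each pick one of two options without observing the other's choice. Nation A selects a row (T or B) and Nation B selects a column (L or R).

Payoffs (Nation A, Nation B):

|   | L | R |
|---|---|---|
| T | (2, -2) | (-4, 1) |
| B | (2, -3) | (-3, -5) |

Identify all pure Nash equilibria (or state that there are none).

(T, L): Nation B prefers R (1 > -2) — not an equilibrium.
(T, R): Nation A prefers B (-3 > -4) — not an equilibrium.
(B, L): Nation A gets 2 ≥ 2 from T, and Nation B gets -3 ≥ -5 from R — Nash equilibrium.
(B, R): Nation B prefers L (-3 > -5) — not an equilibrium.

(B, L)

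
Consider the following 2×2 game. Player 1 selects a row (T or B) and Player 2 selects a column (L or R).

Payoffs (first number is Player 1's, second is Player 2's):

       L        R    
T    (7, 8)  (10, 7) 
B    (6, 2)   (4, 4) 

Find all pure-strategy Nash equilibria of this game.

(T, L)

(T, L): Player 1 gets 7 ≥ 6 from B, and Player 2 gets 8 ≥ 7 from R — Nash equilibrium.
(T, R): Player 2 prefers L (8 > 7) — not an equilibrium.
(B, L): Player 1 prefers T (7 > 6); Player 2 prefers R (4 > 2) — not an equilibrium.
(B, R): Player 1 prefers T (10 > 4) — not an equilibrium.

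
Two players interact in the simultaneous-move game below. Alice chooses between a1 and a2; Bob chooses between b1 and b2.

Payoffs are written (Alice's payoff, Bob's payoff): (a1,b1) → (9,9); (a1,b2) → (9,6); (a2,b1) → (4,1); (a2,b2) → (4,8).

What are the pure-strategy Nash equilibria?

(a1, b1)

(a1, b1): Alice gets 9 ≥ 4 from a2, and Bob gets 9 ≥ 6 from b2 — Nash equilibrium.
(a1, b2): Bob prefers b1 (9 > 6) — not an equilibrium.
(a2, b1): Alice prefers a1 (9 > 4); Bob prefers b2 (8 > 1) — not an equilibrium.
(a2, b2): Alice prefers a1 (9 > 4) — not an equilibrium.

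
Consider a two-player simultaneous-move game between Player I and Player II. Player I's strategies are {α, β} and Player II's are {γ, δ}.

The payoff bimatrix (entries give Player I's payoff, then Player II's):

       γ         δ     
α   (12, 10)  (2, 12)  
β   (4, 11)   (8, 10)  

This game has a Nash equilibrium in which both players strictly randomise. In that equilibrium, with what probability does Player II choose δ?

Let q be the probability that Player II plays γ. In a completely mixed equilibrium, Player I must be indifferent between α and β.
Player I's expected payoff from α is 12q + 2(1−q); from β it is 4q + 8(1−q).
Setting these equal: 10q + 2 = −4q + 8, so q = 3/7.
Therefore Player II plays δ with probability 1 − 3/7 = 4/7.

4/7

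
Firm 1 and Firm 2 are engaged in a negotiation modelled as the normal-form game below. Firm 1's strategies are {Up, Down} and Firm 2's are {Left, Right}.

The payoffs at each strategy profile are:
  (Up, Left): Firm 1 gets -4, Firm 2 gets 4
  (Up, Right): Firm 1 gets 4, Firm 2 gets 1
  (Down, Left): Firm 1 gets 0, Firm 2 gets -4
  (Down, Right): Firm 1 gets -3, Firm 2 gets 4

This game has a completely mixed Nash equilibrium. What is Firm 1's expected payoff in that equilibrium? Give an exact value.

First find y, the probability Firm 2 plays Left, from Firm 1's indifference between Up and Down: −4y + 4(1−y) = −3(1−y), giving y = 7/11.
Since Firm 1 is indifferent in equilibrium, Firm 1's expected payoff equals the payoff from either row against (7/11, 4/11). Using Up: −4(7/11) + 4(4/11) = -12/11.

-12/11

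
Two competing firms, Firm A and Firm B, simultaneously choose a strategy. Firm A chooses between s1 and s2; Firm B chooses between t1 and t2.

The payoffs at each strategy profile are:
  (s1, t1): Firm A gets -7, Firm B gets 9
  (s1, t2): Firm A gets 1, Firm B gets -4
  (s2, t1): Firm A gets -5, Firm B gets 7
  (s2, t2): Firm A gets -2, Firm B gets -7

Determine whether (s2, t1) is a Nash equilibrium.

Yes

At (s2, t1), Firm A earns -5; switching to s1 would give -7, so Firm A has no profitable deviation.
Firm B earns 7; switching to t2 would give -7, so Firm B has no profitable deviation.
Neither player can gain by a unilateral deviation, so this profile is a Nash equilibrium.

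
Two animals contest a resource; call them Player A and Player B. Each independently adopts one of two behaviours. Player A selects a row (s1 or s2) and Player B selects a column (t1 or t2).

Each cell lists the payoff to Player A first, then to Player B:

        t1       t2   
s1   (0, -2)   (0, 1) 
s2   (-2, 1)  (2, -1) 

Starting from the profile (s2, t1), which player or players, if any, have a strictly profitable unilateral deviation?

Player A at (s2, t1) earns -2; deviating to s1 yields 0 — a strict improvement.
Player B earns 1; deviating to t2 yields -1 — not better.
Only Player A has a strictly profitable deviation.

Player A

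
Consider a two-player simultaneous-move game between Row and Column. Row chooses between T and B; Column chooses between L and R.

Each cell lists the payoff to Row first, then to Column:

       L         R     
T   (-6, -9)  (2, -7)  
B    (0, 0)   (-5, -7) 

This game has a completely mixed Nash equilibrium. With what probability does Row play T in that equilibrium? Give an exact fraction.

Let x be the probability that Row plays T. In a completely mixed equilibrium, Column must be indifferent between L and R.
Column's expected payoff from L is −9x; from R it is −7x − 7(1−x).
Setting these equal: −9x = -7, so x = 7/9.

7/9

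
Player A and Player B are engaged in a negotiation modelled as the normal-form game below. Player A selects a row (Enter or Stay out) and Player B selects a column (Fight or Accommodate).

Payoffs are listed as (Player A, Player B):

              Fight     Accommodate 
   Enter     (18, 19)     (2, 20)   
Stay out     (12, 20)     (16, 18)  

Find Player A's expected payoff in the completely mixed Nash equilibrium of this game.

66/5

First find q, the probability Player B plays Fight, from Player A's indifference between Enter and Stay out: 18q + 2(1−q) = 12q + 16(1−q), giving q = 7/10.
Since Player A is indifferent in equilibrium, Player A's expected payoff equals the payoff from either row against (7/10, 3/10). Using Enter: 18(7/10) + 2(3/10) = 66/5.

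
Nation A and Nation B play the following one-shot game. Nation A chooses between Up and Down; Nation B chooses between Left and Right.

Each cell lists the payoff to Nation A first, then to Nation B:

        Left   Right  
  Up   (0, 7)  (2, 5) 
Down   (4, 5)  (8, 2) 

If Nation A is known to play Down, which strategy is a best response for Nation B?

Against Down, Nation B earns 5 from Left and 2 from Right.
So Left is the best response.

Left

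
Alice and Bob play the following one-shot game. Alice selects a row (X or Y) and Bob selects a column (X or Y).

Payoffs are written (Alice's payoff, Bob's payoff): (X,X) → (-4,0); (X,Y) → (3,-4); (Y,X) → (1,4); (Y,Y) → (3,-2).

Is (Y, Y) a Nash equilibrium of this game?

No

At (Y, Y), Alice earns 3; switching to X would give 3, so Alice has no profitable deviation.
Bob earns -2; switching to X would give 4, so Bob would deviate.
Since at least one player can profitably deviate, this is not a Nash equilibrium.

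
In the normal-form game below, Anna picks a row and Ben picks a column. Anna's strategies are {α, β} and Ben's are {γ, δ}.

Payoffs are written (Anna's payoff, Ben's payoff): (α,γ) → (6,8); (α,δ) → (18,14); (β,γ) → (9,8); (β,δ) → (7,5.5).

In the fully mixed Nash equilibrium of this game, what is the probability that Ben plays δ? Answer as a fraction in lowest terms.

3/14

Let c be the probability that Ben plays γ. In a completely mixed equilibrium, Anna must be indifferent between α and β.
Anna's expected payoff from α is 6c + 18(1−c); from β it is 9c + 7(1−c).
Setting these equal: −12c + 18 = 2c + 7, so c = 11/14.
Therefore Ben plays δ with probability 1 − 11/14 = 3/14.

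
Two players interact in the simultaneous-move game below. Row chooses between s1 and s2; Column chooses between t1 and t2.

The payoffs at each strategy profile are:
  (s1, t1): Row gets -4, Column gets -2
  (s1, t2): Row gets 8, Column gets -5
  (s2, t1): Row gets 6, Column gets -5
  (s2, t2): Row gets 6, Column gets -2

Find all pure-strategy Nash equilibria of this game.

none

(s1, t1): Row prefers s2 (6 > -4) — not an equilibrium.
(s1, t2): Column prefers t1 (-2 > -5) — not an equilibrium.
(s2, t1): Column prefers t2 (-2 > -5) — not an equilibrium.
(s2, t2): Row prefers s1 (8 > 6) — not an equilibrium.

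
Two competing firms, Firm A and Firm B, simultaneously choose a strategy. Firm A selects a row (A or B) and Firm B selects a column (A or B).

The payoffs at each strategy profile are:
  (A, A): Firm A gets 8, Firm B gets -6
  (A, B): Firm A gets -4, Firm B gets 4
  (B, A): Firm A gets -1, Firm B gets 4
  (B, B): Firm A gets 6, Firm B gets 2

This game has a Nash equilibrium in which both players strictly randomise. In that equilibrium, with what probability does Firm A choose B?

5/6

Let r be the probability that Firm A plays A. In a completely mixed equilibrium, Firm B must be indifferent between A and B.
Firm B's expected payoff from A is −6r + 4(1−r); from B it is 4r + 2(1−r).
Setting these equal: −10r + 4 = 2r + 2, so r = 1/6.
Therefore Firm A plays B with probability 1 − 1/6 = 5/6.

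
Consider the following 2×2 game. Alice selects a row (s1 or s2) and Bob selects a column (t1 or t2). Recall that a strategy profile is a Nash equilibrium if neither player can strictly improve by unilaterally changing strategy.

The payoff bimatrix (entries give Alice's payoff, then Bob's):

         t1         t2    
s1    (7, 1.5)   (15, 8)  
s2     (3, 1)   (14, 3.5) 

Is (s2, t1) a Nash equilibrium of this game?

No

At (s2, t1), Alice earns 3; switching to s1 would give 7, so Alice would deviate.
Bob earns 1; switching to t2 would give 3.5, so Bob would deviate.
Since at least one player can profitably deviate, this is not a Nash equilibrium.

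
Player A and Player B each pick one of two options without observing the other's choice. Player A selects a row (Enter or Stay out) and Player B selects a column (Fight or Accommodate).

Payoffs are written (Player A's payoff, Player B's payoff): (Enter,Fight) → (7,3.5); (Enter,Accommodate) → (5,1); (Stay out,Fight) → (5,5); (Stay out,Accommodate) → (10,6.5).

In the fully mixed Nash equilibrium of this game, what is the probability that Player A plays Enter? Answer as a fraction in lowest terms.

3/8

Let r be the probability that Player A plays Enter. In a completely mixed equilibrium, Player B must be indifferent between Fight and Accommodate.
Player B's expected payoff from Fight is 3.5r + 5(1−r); from Accommodate it is r + 6.5(1−r).
Setting these equal: −1.5r + 5 = −5.5r + 6.5, so r = 3/8.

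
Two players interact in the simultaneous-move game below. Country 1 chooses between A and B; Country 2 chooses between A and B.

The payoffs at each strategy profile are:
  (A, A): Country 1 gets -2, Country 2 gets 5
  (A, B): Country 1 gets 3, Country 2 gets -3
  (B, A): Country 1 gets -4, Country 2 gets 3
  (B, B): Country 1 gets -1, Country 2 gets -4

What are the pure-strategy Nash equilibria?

(A, A)

(A, A): Country 1 gets -2 ≥ -4 from B, and Country 2 gets 5 ≥ -3 from B — Nash equilibrium.
(A, B): Country 2 prefers A (5 > -3) — not an equilibrium.
(B, A): Country 1 prefers A (-2 > -4) — not an equilibrium.
(B, B): Country 1 prefers A (3 > -1); Country 2 prefers A (3 > -4) — not an equilibrium.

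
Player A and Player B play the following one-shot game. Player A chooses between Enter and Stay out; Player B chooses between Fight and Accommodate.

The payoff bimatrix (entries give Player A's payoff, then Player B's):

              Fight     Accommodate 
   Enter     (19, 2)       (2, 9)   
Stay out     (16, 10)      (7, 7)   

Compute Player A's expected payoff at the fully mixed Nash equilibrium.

101/8

First find q, the probability Player B plays Fight, from Player A's indifference between Enter and Stay out: 19q + 2(1−q) = 16q + 7(1−q), giving q = 5/8.
Since Player A is indifferent in equilibrium, Player A's expected payoff equals the payoff from either row against (5/8, 3/8). Using Enter: 19(5/8) + 2(3/8) = 101/8.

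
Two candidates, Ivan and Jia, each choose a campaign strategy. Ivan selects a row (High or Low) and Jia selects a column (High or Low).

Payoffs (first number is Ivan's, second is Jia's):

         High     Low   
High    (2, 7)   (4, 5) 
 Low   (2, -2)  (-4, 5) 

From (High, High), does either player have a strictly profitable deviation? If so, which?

Ivan at (High, High) earns 2; deviating to Low yields 2 — not better.
Jia earns 7; deviating to Low yields 5 — not better.
Neither player can strictly improve; the profile is a Nash equilibrium.

Neither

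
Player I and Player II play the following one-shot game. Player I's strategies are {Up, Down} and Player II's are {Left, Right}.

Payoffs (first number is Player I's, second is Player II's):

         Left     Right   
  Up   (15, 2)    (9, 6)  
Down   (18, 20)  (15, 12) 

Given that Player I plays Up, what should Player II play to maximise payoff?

Right

Against Up, Player II earns 2 from Left and 6 from Right.
So Right is the best response.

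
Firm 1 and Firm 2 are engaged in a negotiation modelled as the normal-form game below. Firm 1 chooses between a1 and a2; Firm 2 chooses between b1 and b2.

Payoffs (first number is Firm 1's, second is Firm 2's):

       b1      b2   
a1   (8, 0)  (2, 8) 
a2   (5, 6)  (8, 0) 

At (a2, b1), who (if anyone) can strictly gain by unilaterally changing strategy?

Firm 1

Firm 1 at (a2, b1) earns 5; deviating to a1 yields 8 — a strict improvement.
Firm 2 earns 6; deviating to b2 yields 0 — not better.
Only Firm 1 has a strictly profitable deviation.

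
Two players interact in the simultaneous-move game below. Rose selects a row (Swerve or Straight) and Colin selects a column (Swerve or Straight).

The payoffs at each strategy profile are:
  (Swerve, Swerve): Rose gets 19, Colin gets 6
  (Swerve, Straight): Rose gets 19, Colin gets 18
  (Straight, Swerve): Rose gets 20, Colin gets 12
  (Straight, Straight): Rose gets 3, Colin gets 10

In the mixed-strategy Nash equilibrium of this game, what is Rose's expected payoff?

19

First find y, the probability Colin plays Swerve, from Rose's indifference between Swerve and Straight: 19y + 19(1−y) = 20y + 3(1−y), giving y = 16/17.
Since Rose is indifferent in equilibrium, Rose's expected payoff equals the payoff from either row against (16/17, 1/17). Using Swerve: 19(16/17) + 19(1/17) = 19.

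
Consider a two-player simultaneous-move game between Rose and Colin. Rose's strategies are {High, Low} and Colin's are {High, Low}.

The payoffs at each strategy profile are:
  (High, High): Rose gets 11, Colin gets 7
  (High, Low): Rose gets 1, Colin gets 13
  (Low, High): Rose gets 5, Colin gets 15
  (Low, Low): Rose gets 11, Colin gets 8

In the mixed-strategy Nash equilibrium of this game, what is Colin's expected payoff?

First find p, the probability Rose plays High, from Colin's indifference between High and Low: 7p + 15(1−p) = 13p + 8(1−p), giving p = 7/13.
Since Colin is indifferent in equilibrium, Colin's expected payoff equals the payoff from either column against (7/13, 6/13). Using High: 7(7/13) + 15(6/13) = 139/13.

139/13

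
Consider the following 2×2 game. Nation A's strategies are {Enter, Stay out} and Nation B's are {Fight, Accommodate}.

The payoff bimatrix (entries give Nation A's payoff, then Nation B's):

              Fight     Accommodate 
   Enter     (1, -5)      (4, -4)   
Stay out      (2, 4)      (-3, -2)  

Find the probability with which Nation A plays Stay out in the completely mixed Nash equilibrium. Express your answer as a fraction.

1/7

Let p be the probability that Nation A plays Enter. In a completely mixed equilibrium, Nation B must be indifferent between Fight and Accommodate.
Nation B's expected payoff from Fight is −5p + 4(1−p); from Accommodate it is −4p − 2(1−p).
Setting these equal: −9p + 4 = −2p − 2, so p = 6/7.
Therefore Nation A plays Stay out with probability 1 − 6/7 = 1/7.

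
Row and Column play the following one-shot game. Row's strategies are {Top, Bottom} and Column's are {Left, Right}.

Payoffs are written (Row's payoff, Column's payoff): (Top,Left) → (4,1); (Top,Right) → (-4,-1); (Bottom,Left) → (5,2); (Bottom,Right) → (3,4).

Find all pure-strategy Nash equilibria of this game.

(Bottom, Right)

(Top, Left): Row prefers Bottom (5 > 4) — not an equilibrium.
(Top, Right): Row prefers Bottom (3 > -4); Column prefers Left (1 > -1) — not an equilibrium.
(Bottom, Left): Column prefers Right (4 > 2) — not an equilibrium.
(Bottom, Right): Row gets 3 ≥ -4 from Top, and Column gets 4 ≥ 2 from Left — Nash equilibrium.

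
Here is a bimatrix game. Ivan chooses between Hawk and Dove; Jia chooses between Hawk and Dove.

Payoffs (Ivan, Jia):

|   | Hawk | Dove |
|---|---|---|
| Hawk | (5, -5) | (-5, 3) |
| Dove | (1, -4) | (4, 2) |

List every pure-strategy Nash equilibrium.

(Dove, Dove)

(Hawk, Hawk): Jia prefers Dove (3 > -5) — not an equilibrium.
(Hawk, Dove): Ivan prefers Dove (4 > -5) — not an equilibrium.
(Dove, Hawk): Ivan prefers Hawk (5 > 1); Jia prefers Dove (2 > -4) — not an equilibrium.
(Dove, Dove): Ivan gets 4 ≥ -5 from Hawk, and Jia gets 2 ≥ -4 from Hawk — Nash equilibrium.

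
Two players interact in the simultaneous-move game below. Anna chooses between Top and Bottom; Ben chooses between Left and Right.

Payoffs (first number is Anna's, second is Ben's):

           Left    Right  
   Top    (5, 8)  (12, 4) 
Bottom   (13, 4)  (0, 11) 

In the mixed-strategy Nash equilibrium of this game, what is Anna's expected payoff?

39/5

First find y, the probability Ben plays Left, from Anna's indifference between Top and Bottom: 5y + 12(1−y) = 13y, giving y = 3/5.
Since Anna is indifferent in equilibrium, Anna's expected payoff equals the payoff from either row against (3/5, 2/5). Using Top: 5(3/5) + 12(2/5) = 39/5.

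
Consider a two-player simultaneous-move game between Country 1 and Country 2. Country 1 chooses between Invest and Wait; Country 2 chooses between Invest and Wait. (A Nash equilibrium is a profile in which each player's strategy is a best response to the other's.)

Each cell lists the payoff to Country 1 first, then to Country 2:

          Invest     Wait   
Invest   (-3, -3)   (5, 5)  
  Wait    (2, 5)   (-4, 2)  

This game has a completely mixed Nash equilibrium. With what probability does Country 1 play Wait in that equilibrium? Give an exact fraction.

Let r be the probability that Country 1 plays Invest. In a completely mixed equilibrium, Country 2 must be indifferent between Invest and Wait.
Country 2's expected payoff from Invest is −3r + 5(1−r); from Wait it is 5r + 2(1−r).
Setting these equal: −8r + 5 = 3r + 2, so r = 3/11.
Therefore Country 1 plays Wait with probability 1 − 3/11 = 8/11.

8/11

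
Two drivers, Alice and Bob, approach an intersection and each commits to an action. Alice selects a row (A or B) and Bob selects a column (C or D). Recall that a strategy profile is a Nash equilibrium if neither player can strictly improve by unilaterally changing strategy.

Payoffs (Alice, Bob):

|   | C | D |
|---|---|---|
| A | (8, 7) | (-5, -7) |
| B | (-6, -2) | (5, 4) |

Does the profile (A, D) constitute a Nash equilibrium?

At (A, D), Alice earns -5; switching to B would give 5, so Alice would deviate.
Bob earns -7; switching to C would give 7, so Bob would deviate.
Since at least one player can profitably deviate, this is not a Nash equilibrium.

No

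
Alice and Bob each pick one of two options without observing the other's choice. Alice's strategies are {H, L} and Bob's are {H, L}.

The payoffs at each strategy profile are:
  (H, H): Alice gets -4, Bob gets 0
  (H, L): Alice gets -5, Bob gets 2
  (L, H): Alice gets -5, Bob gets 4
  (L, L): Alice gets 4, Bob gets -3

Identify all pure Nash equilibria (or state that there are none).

none

(H, H): Bob prefers L (2 > 0) — not an equilibrium.
(H, L): Alice prefers L (4 > -5) — not an equilibrium.
(L, H): Alice prefers H (-4 > -5) — not an equilibrium.
(L, L): Bob prefers H (4 > -3) — not an equilibrium.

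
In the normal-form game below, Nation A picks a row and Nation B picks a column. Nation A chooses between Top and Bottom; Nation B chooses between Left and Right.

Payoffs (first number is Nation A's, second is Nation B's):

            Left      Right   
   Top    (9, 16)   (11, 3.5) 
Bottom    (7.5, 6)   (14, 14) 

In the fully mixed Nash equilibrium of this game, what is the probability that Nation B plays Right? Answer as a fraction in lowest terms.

Let y be the probability that Nation B plays Left. In a completely mixed equilibrium, Nation A must be indifferent between Top and Bottom.
Nation A's expected payoff from Top is 9y + 11(1−y); from Bottom it is 7.5y + 14(1−y).
Setting these equal: −2y + 11 = −6.5y + 14, so y = 2/3.
Therefore Nation B plays Right with probability 1 − 2/3 = 1/3.

1/3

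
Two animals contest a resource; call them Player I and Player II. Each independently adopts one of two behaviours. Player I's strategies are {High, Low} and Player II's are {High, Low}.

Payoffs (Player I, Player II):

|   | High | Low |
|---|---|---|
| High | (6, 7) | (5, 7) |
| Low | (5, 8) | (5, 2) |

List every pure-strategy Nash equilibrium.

(High, High) and (High, Low)

(High, High): Player I gets 6 ≥ 5 from Low, and Player II gets 7 ≥ 7 from Low — Nash equilibrium.
(High, Low): Player I gets 5 ≥ 5 from Low, and Player II gets 7 ≥ 7 from High — Nash equilibrium.
(Low, High): Player I prefers High (6 > 5) — not an equilibrium.
(Low, Low): Player II prefers High (8 > 2) — not an equilibrium.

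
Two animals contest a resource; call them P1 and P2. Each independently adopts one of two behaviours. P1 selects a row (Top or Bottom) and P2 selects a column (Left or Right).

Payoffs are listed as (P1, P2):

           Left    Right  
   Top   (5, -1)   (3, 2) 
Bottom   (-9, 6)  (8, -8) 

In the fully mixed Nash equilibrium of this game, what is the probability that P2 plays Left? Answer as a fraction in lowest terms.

Let y be the probability that P2 plays Left. In a completely mixed equilibrium, P1 must be indifferent between Top and Bottom.
P1's expected payoff from Top is 5y + 3(1−y); from Bottom it is −9y + 8(1−y).
Setting these equal: 2y + 3 = −17y + 8, so y = 5/19.

5/19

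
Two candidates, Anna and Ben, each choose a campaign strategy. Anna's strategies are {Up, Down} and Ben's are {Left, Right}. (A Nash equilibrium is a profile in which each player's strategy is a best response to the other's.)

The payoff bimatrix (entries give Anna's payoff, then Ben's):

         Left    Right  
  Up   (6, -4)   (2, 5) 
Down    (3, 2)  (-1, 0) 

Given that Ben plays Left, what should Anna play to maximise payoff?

Against Left, Anna earns 6 from Up and 3 from Down.
So Up is the best response.

Up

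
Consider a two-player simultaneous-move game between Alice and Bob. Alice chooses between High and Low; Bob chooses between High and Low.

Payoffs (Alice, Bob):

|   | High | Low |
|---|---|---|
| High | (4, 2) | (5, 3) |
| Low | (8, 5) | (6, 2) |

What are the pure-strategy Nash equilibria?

(High, High): Alice prefers Low (8 > 4); Bob prefers Low (3 > 2) — not an equilibrium.
(High, Low): Alice prefers Low (6 > 5) — not an equilibrium.
(Low, High): Alice gets 8 ≥ 4 from High, and Bob gets 5 ≥ 2 from Low — Nash equilibrium.
(Low, Low): Bob prefers High (5 > 2) — not an equilibrium.

(Low, High)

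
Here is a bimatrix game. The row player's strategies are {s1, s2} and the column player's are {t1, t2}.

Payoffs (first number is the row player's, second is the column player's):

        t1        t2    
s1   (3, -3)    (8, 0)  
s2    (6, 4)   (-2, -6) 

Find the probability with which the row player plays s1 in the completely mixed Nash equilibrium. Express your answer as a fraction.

Let r be the probability that the row player plays s1. In a completely mixed equilibrium, the column player must be indifferent between t1 and t2.
The column player's expected payoff from t1 is −3r + 4(1−r); from t2 it is −6(1−r).
Setting these equal: −7r + 4 = 6r − 6, so r = 10/13.

10/13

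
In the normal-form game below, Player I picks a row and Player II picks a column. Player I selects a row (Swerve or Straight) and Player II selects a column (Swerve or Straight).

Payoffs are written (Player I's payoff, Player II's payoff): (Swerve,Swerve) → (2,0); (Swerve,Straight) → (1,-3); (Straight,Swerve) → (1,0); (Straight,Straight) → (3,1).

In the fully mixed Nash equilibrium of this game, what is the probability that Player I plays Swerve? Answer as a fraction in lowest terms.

Let r be the probability that Player I plays Swerve. In a completely mixed equilibrium, Player II must be indifferent between Swerve and Straight.
Player II's expected payoff from Swerve is 0; from Straight it is −3r + (1−r).
Setting these equal: 0 = −4r + 1, so r = 1/4.

1/4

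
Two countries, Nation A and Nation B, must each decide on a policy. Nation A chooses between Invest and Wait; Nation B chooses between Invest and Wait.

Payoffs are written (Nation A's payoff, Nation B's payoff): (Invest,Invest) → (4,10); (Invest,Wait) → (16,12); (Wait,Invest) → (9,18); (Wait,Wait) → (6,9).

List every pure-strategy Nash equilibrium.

(Invest, Wait) and (Wait, Invest)

(Invest, Invest): Nation A prefers Wait (9 > 4); Nation B prefers Wait (12 > 10) — not an equilibrium.
(Invest, Wait): Nation A gets 16 ≥ 6 from Wait, and Nation B gets 12 ≥ 10 from Invest — Nash equilibrium.
(Wait, Invest): Nation A gets 9 ≥ 4 from Invest, and Nation B gets 18 ≥ 9 from Wait — Nash equilibrium.
(Wait, Wait): Nation A prefers Invest (16 > 6); Nation B prefers Invest (18 > 9) — not an equilibrium.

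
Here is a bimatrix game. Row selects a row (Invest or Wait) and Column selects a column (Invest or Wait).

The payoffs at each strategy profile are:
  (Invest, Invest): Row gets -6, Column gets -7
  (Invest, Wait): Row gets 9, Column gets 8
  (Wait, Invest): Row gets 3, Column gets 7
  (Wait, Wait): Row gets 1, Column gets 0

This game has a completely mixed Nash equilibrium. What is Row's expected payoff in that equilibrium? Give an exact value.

33/17

First find y, the probability Column plays Invest, from Row's indifference between Invest and Wait: −6y + 9(1−y) = 3y + (1−y), giving y = 8/17.
Since Row is indifferent in equilibrium, Row's expected payoff equals the payoff from either row against (8/17, 9/17). Using Invest: −6(8/17) + 9(9/17) = 33/17.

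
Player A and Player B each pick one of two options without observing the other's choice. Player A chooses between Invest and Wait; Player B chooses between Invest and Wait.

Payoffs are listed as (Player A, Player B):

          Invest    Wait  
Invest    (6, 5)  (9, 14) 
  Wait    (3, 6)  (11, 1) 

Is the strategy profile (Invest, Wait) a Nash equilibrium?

No

At (Invest, Wait), Player A earns 9; switching to Wait would give 11, so Player A would deviate.
Player B earns 14; switching to Invest would give 5, so Player B has no profitable deviation.
Since at least one player can profitably deviate, this is not a Nash equilibrium.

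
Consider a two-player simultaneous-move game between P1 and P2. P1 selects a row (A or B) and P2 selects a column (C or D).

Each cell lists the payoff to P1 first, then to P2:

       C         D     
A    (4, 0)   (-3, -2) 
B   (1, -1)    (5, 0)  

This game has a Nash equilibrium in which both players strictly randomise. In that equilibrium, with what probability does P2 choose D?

Let c be the probability that P2 plays C. In a completely mixed equilibrium, P1 must be indifferent between A and B.
P1's expected payoff from A is 4c − 3(1−c); from B it is c + 5(1−c).
Setting these equal: 7c − 3 = −4c + 5, so c = 8/11.
Therefore P2 plays D with probability 1 − 8/11 = 3/11.

3/11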